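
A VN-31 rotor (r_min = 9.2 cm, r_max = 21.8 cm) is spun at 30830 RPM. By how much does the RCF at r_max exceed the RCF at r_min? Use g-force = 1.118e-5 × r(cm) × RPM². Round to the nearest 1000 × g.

134000 x g

RCF_max = 1.118 × 10⁻⁵ × 21.8 × (30830)² = 1.118 × 10⁻⁵ × 21.8 × 950,488,900 ≈ 231,657 × g
RCF_min = 1.118 × 10⁻⁵ × 9.2 × (30830)² = 1.118 × 10⁻⁵ × 9.2 × 950,488,900 ≈ 97,763.5 × g
ΔRCF = 231,657 − 97,763.5 = 133,893.5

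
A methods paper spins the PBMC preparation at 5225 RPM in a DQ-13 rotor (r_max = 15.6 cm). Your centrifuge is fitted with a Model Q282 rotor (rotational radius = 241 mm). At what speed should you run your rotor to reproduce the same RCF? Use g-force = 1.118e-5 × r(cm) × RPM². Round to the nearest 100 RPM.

RCF_original = 1.118 × 10⁻⁵ × 15.6 × (5225)² = 1.118 × 10⁻⁵ × 15.6 × 27,300,625 ≈ 4,761.4 × g
Your rotor: r = 241 mm = 24.1 cm
4,761.4 = 1.118 × 10⁻⁵ × 24.1 × N²
N² = 4,761.4 / (26.9438 × 10⁻⁵) = 17,671,598
N ≈ √17,671,598 ≈ 4,203.8

4200 RPM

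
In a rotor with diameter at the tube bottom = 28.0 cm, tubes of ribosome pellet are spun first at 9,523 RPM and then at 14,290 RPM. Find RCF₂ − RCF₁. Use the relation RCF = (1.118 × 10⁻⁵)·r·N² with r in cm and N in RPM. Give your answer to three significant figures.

r = 28.0 / 2 = 14 cm
RCF₁ = 1.118 × 10⁻⁵ × 14 × (9523)² = 1.118 × 10⁻⁵ × 14 × 90,687,529 ≈ 14,194.4 × g
RCF₂ = 1.118 × 10⁻⁵ × 14 × (14290)² = 1.118 × 10⁻⁵ × 14 × 204,204,100 ≈ 31,962 × g
Increase = 31,962 − 14,194.4 = 17,767.6

17800 x g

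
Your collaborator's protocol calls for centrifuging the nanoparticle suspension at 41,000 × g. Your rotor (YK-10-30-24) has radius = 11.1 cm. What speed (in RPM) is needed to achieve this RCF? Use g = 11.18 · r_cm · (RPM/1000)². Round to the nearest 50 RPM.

41,000 = 11.18 × 11.1 × (N/1000)²
(N/1000)² = 41,000 / 124.098 = 330.3841
N = 1000 × √330.3841 ≈ 18,176.5

18200 RPM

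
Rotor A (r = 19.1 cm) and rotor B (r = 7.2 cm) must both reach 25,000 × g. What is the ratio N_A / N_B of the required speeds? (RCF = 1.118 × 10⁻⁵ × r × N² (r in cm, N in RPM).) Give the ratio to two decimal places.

0.61

At fixed RCF, N ∝ 1/√r, so N_A/N_B = √(r_B/r_A) = √(7.2/19.1) = √0.376963 = 0.6140.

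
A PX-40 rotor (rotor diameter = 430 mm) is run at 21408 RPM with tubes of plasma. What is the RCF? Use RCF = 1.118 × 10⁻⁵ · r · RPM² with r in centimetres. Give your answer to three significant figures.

r = 430 mm / 2 = 215 mm = 21.5 cm
RCF = 1.118 × 10⁻⁵ × 21.5 × (21408)² = 1.118 × 10⁻⁵ × 21.5 × 458,302,464 ≈ 110,162.2 × g

≈ 110000 × g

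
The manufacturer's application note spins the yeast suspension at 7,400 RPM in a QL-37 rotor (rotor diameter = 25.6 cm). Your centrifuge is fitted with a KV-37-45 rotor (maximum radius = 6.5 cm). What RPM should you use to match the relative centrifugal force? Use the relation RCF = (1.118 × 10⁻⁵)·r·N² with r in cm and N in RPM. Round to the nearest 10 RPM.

Original rotor: r = 25.6 / 2 = 12.8 cm
RCF = 1.118 × 10⁻⁵ × r × N²
RCF_original = 1.118 × 10⁻⁵ × 12.8 × (7400)² = 1.118 × 10⁻⁵ × 12.8 × 54,760,000 ≈ 7,836.4 × g
7,836.4 = 1.118 × 10⁻⁵ × 6.5 × N²
N² = 7,836.4 / (7.267 × 10⁻⁵) = 107,835,420
N ≈ √107,835,420 ≈ 10,384.4

≈ 10380 RPM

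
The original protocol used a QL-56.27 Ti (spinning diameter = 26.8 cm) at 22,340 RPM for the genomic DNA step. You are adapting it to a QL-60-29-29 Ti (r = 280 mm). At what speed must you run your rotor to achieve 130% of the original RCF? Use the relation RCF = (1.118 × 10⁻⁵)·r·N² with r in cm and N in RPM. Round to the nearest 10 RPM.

Original rotor: r = 26.8 / 2 = 13.4 cm
RCF_original = 1.118 × 10⁻⁵ × 13.4 × (22340)² = 1.118 × 10⁻⁵ × 13.4 × 499,075,600 ≈ 74,767.5 × g
Target RCF = 1.3 × 74,767.5 ≈ 97,197.8 × g
Your rotor: r = 280 mm = 28.0 cm
97,197.8 = 1.118 × 10⁻⁵ × 28 × N²
N² = 97,197.8 / (31.304 × 10⁻⁵) = 310,496,422
N ≈ √310,496,422 ≈ 17,620.9

≈ 17620 RPM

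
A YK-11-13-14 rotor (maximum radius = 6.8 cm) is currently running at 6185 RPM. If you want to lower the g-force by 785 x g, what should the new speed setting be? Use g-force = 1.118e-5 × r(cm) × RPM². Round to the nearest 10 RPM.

Current RCF = 1.118 × 10⁻⁵ × 6.8 × (6185)² = 1.118 × 10⁻⁵ × 6.8 × 38,254,225 ≈ 2,908.2 × g
Target RCF = 2,908.2 − 785 = 2,123.2 × g
N² = 2,123.2 / (7.6024 × 10⁻⁵) = 27,928,023
N ≈ √27,928,023 ≈ 5,284.7

≈ 5280 RPM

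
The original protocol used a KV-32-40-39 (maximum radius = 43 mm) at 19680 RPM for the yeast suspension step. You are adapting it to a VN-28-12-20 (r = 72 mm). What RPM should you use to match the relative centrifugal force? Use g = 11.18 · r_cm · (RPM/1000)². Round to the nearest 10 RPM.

Original rotor: r = 43 mm = 4.3 cm
RCF = 11.18 × r × (N/1000)²
RCF_original = 11.18 × 4.3 × (19.68)² = 11.18 × 4.3 × 387.3024 ≈ 18,619.2 × g
Your rotor: r = 72 mm = 7.2 cm
18,619.2 = 11.18 × 7.2 × (N/1000)²
(N/1000)² = 18,619.2 / 80.496 = 231.3059
N = 1000 × √231.3059 ≈ 15,208.7

15210 RPM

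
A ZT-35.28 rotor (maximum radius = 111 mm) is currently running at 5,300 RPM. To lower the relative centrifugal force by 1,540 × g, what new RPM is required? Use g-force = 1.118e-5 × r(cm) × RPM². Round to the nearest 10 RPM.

r = 111 mm = 11.1 cm
Current RCF = 1.118 × 10⁻⁵ × 11.1 × (5300)² = 1.118 × 10⁻⁵ × 11.1 × 28,090,000 ≈ 3,485.9 × g
Target RCF = 3,485.9 − 1,540 = 1,945.9 × g
N² = 1,945.9 / (12.4098 × 10⁻⁵) = 15,680,349
N ≈ √15,680,349 ≈ 3,959.8

N₂ ≈ 3960 RPM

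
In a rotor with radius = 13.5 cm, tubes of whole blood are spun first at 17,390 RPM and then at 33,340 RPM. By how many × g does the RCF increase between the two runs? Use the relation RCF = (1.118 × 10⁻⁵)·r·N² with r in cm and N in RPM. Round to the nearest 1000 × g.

≈ 122000 × g

RCF₁ = 1.118 × 10⁻⁵ × 13.5 × (17390)² = 1.118 × 10⁻⁵ × 13.5 × 302,412,100 ≈ 45,643.1 × g
RCF₂ = 1.118 × 10⁻⁵ × 13.5 × (33340)² = 1.118 × 10⁻⁵ × 13.5 × 1,111,555,600 ≈ 167,767.1 × g
Increase = 167,767.1 − 45,643.1 = 122,124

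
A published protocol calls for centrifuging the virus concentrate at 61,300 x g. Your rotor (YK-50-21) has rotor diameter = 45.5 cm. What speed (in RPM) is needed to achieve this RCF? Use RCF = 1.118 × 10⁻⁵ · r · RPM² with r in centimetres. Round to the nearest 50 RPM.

N ≈ 15500 RPM

r = 45.5 / 2 = 22.75 cm
RCF = 1.118 × 10⁻⁵ × r × N²
61,300 = 1.118 × 10⁻⁵ × 22.75 × N²
N² = 61,300 / (25.4345 × 10⁻⁵) = 241,011,225
N ≈ √241,011,225 ≈ 15,524.5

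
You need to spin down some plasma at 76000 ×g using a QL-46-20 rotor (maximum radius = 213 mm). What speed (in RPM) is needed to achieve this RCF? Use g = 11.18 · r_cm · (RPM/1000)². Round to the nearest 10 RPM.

r = 213 mm = 21.3 cm
76,000 = 11.18 × 21.3 × (N/1000)²
(N/1000)² = 76,000 / 238.134 = 319.148
N = 1000 × √319.148 ≈ 17,864.7

N ≈ 17860 RPM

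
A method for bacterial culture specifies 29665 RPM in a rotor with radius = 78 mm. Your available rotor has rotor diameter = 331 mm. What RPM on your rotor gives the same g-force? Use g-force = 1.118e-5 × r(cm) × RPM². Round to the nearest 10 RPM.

Original rotor: r = 78 mm = 7.8 cm
RCF_original = 1.118 × 10⁻⁵ × 7.8 × (29665)² = 1.118 × 10⁻⁵ × 7.8 × 880,012,225 ≈ 76,740.6 × g
Your rotor: r = 331 mm / 2 = 165.5 mm = 16.55 cm
76,740.6 = 1.118 × 10⁻⁵ × 16.55 × N²
N² = 76,740.6 / (18.5029 × 10⁻⁵) = 414,749,039
N ≈ √414,749,039 ≈ 20,365.4

20370 RPM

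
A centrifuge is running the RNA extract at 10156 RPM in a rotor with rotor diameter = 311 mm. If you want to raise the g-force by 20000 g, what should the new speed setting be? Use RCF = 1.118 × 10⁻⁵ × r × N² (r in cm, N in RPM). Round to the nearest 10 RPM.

≈ 14770 RPM

r = 311 mm / 2 = 155.5 mm = 15.55 cm
Current RCF = 1.118 × 10⁻⁵ × 15.55 × (10156)² = 1.118 × 10⁻⁵ × 15.55 × 103,144,336 ≈ 17,931.5 × g
Target RCF = 17,931.5 + 20,000 = 37,931.5 × g
N² = 37,931.5 / (17.3849 × 10⁻⁵) = 218,186,472
N ≈ √218,186,472 ≈ 14,771.1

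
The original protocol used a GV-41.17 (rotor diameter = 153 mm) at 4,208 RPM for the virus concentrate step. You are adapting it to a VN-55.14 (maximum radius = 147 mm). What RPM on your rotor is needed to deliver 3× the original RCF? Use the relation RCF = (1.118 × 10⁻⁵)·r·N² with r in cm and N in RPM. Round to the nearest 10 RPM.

Original rotor: r = 153 mm / 2 = 76.5 mm = 7.65 cm
RCF_original = 1.118 × 10⁻⁵ × 7.65 × (4208)² = 1.118 × 10⁻⁵ × 7.65 × 17,707,264 ≈ 1,514.4 × g
Target RCF = 3 × 1,514.4 ≈ 4,543.2 × g
Your rotor: r = 147 mm = 14.7 cm
4,543.2 = 1.118 × 10⁻⁵ × 14.7 × N²
N² = 4,543.2 / (16.4346 × 10⁻⁵) = 27,644,117
N ≈ √27,644,117 ≈ 5,257.8

≈ 5260 RPM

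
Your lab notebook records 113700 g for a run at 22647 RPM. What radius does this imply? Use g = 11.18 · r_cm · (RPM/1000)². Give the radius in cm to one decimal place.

≈ 19.8 cm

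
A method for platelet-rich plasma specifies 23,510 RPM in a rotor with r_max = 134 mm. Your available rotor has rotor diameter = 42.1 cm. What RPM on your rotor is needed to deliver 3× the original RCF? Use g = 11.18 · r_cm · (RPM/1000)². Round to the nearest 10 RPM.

≈ 32490 RPM

Original rotor: r = 134 mm = 13.4 cm
RCF = 11.18 × r × (N/1000)²
RCF_original = 11.18 × 13.4 × (23.51)² = 11.18 × 13.4 × 552.7201 ≈ 82,804.1 × g
Target RCF = 3 × 82,804.1 ≈ 248,412.3 × g
Your rotor: r = 42.1 / 2 = 21.05 cm
248,412.3 = 11.18 × 21.05 × (N/1000)²
(N/1000)² = 248,412.3 / 235.339 = 1055.551
N = 1000 × √1055.551 ≈ 32,489.2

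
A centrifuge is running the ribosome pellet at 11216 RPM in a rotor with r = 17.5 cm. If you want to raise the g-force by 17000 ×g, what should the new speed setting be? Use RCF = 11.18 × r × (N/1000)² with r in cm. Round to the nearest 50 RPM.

14600 RPM

Current RCF = 11.18 × 17.5 × (11.216)² = 11.18 × 17.5 × 125.798656 ≈ 24,612.5 × g
Target RCF = 24,612.5 + 17,000 = 41,612.5 × g
(N/1000)² = 41,612.5 / 195.65 = 212.6885
N = 1000 × √212.6885 ≈ 14,583.8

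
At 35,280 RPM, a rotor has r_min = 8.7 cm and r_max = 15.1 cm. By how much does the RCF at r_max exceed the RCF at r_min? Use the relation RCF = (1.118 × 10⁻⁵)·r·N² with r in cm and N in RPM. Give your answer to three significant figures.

≈ 89100 g

ΔRCF = 1.118 × 10⁻⁵ × (r_max − r_min) × N² = 1.118 × 10⁻⁵ × 6.4 × 1,244,678,400 ≈ 89,059.2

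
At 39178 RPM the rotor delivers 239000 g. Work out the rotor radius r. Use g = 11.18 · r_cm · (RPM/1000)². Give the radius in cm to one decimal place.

≈ 13.9 cm

239000 = 11.18 × r × (39.178)²
r = 239000 / (11.18 × 1534.915684) = 239000 / 17160.36 ≈ 13.927 cm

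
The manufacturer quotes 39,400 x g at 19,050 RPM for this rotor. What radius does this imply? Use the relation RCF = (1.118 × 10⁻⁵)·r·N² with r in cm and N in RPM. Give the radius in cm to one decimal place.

r ≈ 9.7 cm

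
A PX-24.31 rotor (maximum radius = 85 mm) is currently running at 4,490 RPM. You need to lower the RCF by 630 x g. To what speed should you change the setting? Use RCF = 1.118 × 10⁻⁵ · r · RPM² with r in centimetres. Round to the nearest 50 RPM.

≈ 3700 RPM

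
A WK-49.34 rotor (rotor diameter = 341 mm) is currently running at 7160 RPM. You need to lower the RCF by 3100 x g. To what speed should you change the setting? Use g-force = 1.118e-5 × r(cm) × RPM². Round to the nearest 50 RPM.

N₂ ≈ 5900 RPM

r = 341 mm / 2 = 170.5 mm = 17.05 cm
Current RCF = 1.118 × 10⁻⁵ × 17.05 × (7160)² = 1.118 × 10⁻⁵ × 17.05 × 51,265,600 ≈ 9,772.2 × g
Target RCF = 9,772.2 − 3,100 = 6,672.2 × g
N² = 6,672.2 / (19.0619 × 10⁻⁵) = 35,002,807
N ≈ √35,002,807 ≈ 5,916.3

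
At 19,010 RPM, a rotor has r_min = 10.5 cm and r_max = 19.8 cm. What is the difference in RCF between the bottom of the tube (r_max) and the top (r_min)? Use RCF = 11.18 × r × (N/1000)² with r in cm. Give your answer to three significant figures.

RCF_max = 11.18 × 19.8 × (19.01)² = 11.18 × 19.8 × 361.3801 ≈ 79,996.5 × g
RCF_min = 11.18 × 10.5 × (19.01)² = 11.18 × 10.5 × 361.3801 ≈ 42,422.4 × g
ΔRCF = 79,996.5 − 42,422.4 = 37,574.1

≈ 37600 ×g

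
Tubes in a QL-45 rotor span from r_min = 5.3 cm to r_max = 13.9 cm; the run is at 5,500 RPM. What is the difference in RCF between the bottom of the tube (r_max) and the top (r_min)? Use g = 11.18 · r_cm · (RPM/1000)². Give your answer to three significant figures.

ΔRCF ≈ 2910 × g

ΔRCF = 11.18 × (r_max − r_min) × (N/1000)² = 11.18 × 8.6 × 30.25 ≈ 2,908.5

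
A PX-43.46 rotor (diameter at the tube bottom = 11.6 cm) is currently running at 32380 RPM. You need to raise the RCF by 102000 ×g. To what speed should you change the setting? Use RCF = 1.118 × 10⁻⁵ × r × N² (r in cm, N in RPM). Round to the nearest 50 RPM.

N₂ ≈ 51200 RPM

r = 11.6 / 2 = 5.8 cm
Current RCF = 1.118 × 10⁻⁵ × 5.8 × (32380)² = 1.118 × 10⁻⁵ × 5.8 × 1,048,464,400 ≈ 67,986.6 × g
Target RCF = 67,986.6 + 102,000 = 169,986.6 × g
N² = 169,986.6 / (6.4844 × 10⁻⁵) = 2,621,469,990
N ≈ √2,621,469,990 ≈ 51,200.3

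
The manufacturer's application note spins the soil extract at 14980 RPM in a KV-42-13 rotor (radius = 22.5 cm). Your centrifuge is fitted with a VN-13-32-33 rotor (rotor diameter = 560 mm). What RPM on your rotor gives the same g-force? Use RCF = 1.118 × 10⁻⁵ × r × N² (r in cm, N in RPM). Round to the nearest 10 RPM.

RCF = 1.118 × 10⁻⁵ × r × N²
RCF_original = 1.118 × 10⁻⁵ × 22.5 × (14980)² = 1.118 × 10⁻⁵ × 22.5 × 224,400,400 ≈ 56,447.9 × g
Your rotor: r = 560 mm / 2 = 280 mm = 28 cm
56,447.9 = 1.118 × 10⁻⁵ × 28 × N²
N² = 56,447.9 / (31.304 × 10⁻⁵) = 180,321,684
N ≈ √180,321,684 ≈ 13,428.4

≈ 13430 RPM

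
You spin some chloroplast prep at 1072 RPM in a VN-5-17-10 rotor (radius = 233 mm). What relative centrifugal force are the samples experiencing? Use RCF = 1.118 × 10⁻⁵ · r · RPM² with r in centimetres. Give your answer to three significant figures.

r = 233 mm = 23.3 cm
RCF = 1.118 × 10⁻⁵ × 23.3 × (1072)² = 1.118 × 10⁻⁵ × 23.3 × 1,149,184 ≈ 299.4 × g

299 x g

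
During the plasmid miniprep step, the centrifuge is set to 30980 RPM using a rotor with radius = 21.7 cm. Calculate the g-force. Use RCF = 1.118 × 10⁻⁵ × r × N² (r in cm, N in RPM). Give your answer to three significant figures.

RCF ≈ 233000 g

RCF = 1.118 × 10⁻⁵ × r × N²
RCF = 1.118 × 10⁻⁵ × 21.7 × (30980)² = 1.118 × 10⁻⁵ × 21.7 × 959,760,400 ≈ 232,843.6 × g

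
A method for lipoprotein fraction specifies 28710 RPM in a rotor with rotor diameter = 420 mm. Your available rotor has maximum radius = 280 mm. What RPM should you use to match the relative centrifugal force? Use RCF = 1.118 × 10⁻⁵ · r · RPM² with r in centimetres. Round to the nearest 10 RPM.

≈ 24860 RPM

Original rotor: r = 420 mm / 2 = 210 mm = 21 cm
RCF = 1.118 × 10⁻⁵ × r × N²
RCF_original = 1.118 × 10⁻⁵ × 21 × (28710)² = 1.118 × 10⁻⁵ × 21 × 824,264,100 ≈ 193,520.7 × g
Your rotor: r = 280 mm = 28.0 cm
193,520.7 = 1.118 × 10⁻⁵ × 28 × N²
N² = 193,520.7 / (31.304 × 10⁻⁵) = 618,197,994
N ≈ √618,197,994 ≈ 24,863.6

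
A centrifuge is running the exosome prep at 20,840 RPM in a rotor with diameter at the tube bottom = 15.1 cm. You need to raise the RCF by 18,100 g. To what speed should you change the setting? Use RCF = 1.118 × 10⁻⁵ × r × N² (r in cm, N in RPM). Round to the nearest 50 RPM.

25450 RPM

r = 15.1 / 2 = 7.55 cm
Current RCF = 1.118 × 10⁻⁵ × 7.55 × (20840)² = 1.118 × 10⁻⁵ × 7.55 × 434,305,600 ≈ 36,659.3 × g
Target RCF = 36,659.3 + 18,100 = 54,759.3 × g
N² = 54,759.3 / (8.4409 × 10⁻⁵) = 648,737,694
N ≈ √648,737,694 ≈ 25,470.3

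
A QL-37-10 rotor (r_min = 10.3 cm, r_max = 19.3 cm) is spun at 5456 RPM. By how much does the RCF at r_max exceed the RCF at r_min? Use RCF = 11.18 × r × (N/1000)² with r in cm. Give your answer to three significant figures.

3000 x g

RCF_max = 11.18 × 19.3 × (5.456)² = 11.18 × 19.3 × 29.767936 ≈ 6,423.1 × g
RCF_min = 11.18 × 10.3 × (5.456)² = 11.18 × 10.3 × 29.767936 ≈ 3,427.9 × g
ΔRCF = 6,423.1 − 3,427.9 = 2,995.2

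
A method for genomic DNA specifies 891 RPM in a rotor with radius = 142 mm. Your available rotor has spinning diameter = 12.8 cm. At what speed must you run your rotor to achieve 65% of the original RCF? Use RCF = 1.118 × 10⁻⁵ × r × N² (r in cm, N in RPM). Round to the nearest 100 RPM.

1100 RPM

Original rotor: r = 142 mm = 14.2 cm
RCF = 1.118 × 10⁻⁵ × r × N²
RCF_original = 1.118 × 10⁻⁵ × 14.2 × (891)² = 1.118 × 10⁻⁵ × 14.2 × 793,881 ≈ 126 × g
Target RCF = 0.65 × 126 ≈ 81.9 × g
Your rotor: r = 12.8 / 2 = 6.4 cm
81.9 = 1.118 × 10⁻⁵ × 6.4 × N²
N² = 81.9 / (7.1552 × 10⁻⁵) = 1,144,622
N ≈ √1,144,622 ≈ 1,069.9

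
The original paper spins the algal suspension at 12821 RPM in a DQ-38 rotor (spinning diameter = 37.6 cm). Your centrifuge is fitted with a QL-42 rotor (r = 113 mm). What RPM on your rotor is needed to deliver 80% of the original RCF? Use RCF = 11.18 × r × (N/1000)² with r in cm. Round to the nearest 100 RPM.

14800 RPM

Original rotor: r = 37.6 / 2 = 18.8 cm
RCF_original = 11.18 × 18.8 × (12.821)² = 11.18 × 18.8 × 164.378041 ≈ 34,549.6 × g
Target RCF = 0.8 × 34,549.6 ≈ 27,639.7 × g
Your rotor: r = 113 mm = 11.3 cm
27,639.7 = 11.18 × 11.3 × (N/1000)²
(N/1000)² = 27,639.7 / 126.334 = 218.7828
N = 1000 × √218.7828 ≈ 14,791.3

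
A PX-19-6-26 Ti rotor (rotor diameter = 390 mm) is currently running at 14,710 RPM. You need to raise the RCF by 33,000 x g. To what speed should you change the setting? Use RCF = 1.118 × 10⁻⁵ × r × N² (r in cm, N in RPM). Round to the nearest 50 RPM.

19200 RPM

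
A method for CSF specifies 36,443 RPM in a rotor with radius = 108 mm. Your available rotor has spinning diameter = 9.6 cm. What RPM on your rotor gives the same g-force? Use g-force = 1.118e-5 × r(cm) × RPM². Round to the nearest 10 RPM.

≈ 54660 RPM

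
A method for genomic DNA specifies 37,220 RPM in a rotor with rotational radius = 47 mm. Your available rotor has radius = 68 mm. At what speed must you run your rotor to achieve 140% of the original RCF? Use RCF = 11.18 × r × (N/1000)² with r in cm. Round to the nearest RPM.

36613 RPM

Original rotor: r = 47 mm = 4.7 cm
RCF = 11.18 × r × (N/1000)²
RCF_original = 11.18 × 4.7 × (37.22)² = 11.18 × 4.7 × 1,385.3284 ≈ 72,793.5 × g
Target RCF = 1.4 × 72,793.5 ≈ 101,910.9 × g
Your rotor: r = 68 mm = 6.8 cm
101,910.9 = 11.18 × 6.8 × (N/1000)²
(N/1000)² = 101,910.9 / 76.024 = 1340.51
N = 1000 × √1340.51 ≈ 36,613.0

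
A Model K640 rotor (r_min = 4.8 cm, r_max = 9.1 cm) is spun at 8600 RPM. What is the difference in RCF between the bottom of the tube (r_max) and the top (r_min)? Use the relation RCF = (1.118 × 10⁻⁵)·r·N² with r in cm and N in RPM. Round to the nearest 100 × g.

3600 x g

RCF_max = 1.118 × 10⁻⁵ × 9.1 × (8600)² = 1.118 × 10⁻⁵ × 9.1 × 73,960,000 ≈ 7,524.5 × g
RCF_min = 1.118 × 10⁻⁵ × 4.8 × (8600)² = 1.118 × 10⁻⁵ × 4.8 × 73,960,000 ≈ 3,969 × g
ΔRCF = 7,524.5 − 3,969 = 3,555.5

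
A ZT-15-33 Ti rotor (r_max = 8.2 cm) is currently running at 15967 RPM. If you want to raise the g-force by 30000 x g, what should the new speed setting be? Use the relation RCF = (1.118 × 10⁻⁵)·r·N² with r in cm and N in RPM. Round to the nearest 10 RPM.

Current RCF = 1.118 × 10⁻⁵ × 8.2 × (15967)² = 1.118 × 10⁻⁵ × 8.2 × 254,945,089 ≈ 23,372.3 × g
Target RCF = 23,372.3 + 30,000 = 53,372.3 × g
N² = 53,372.3 / (9.1676 × 10⁻⁵) = 582,183,996
N ≈ √582,183,996 ≈ 24,128.5

N₂ ≈ 24130 RPM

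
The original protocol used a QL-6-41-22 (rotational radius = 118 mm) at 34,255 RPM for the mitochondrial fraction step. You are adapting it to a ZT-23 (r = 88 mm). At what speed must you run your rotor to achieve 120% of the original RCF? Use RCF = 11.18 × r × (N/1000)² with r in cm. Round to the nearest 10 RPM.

43450 RPM

Original rotor: r = 118 mm = 11.8 cm
RCF_original = 11.18 × 11.8 × (34.255)² = 11.18 × 11.8 × 1,173.405025 ≈ 154,800.3 × g
Target RCF = 1.2 × 154,800.3 ≈ 185,760.4 × g
Your rotor: r = 88 mm = 8.8 cm
185,760.4 = 11.18 × 8.8 × (N/1000)²
(N/1000)² = 185,760.4 / 98.384 = 1888.116
N = 1000 × √1888.116 ≈ 43,452.5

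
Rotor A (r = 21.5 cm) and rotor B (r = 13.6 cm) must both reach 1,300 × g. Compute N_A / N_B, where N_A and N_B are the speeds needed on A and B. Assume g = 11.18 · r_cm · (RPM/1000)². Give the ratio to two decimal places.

At fixed RCF, N ∝ 1/√r, so N_A/N_B = √(r_B/r_A) = √(13.6/21.5) = √0.632558 = 0.7953.

0.80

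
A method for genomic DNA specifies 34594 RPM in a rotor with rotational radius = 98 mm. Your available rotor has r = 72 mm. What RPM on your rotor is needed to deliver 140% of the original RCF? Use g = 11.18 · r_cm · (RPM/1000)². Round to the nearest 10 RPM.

≈ 47750 RPM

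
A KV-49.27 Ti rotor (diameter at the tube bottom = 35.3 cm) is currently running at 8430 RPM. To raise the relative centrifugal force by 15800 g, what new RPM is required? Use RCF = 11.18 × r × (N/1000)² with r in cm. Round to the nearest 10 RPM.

N₂ ≈ 12290 RPM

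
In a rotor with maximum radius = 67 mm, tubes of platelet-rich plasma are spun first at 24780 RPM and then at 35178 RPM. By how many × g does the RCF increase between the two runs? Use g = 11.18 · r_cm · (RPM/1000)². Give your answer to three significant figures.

≈ 46700 × g

r = 67 mm = 6.7 cm
RCF₁ = 11.18 × 6.7 × (24.78)² = 11.18 × 6.7 × 614.0484 ≈ 45,995.9 × g
RCF₂ = 11.18 × 6.7 × (35.178)² = 11.18 × 6.7 × 1,237.491684 ≈ 92,695.6 × g
Increase = 92,695.6 − 45,995.9 = 46,699.7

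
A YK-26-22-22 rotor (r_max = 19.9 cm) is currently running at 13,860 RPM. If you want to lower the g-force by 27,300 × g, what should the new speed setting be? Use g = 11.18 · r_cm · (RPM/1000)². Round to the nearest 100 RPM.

Current RCF = 11.18 × 19.9 × (13.86)² = 11.18 × 19.9 × 192.0996 ≈ 42,738.7 × g
Target RCF = 42,738.7 − 27,300 = 15,438.7 × g
(N/1000)² = 15,438.7 / 222.482 = 69.39303
N = 1000 × √69.39303 ≈ 8,330.2

N₂ ≈ 8300 RPM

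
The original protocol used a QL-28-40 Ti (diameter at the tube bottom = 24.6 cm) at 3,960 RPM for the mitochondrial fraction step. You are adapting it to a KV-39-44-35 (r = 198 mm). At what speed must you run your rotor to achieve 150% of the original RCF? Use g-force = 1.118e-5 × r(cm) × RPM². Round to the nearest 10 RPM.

3820 RPM

Original rotor: r = 24.6 / 2 = 12.3 cm
RCF_original = 1.118 × 10⁻⁵ × 12.3 × (3960)² = 1.118 × 10⁻⁵ × 12.3 × 15,681,600 ≈ 2,156.4 × g
Target RCF = 1.5 × 2,156.4 ≈ 3,234.6 × g
Your rotor: r = 198 mm = 19.8 cm
3,234.6 = 1.118 × 10⁻⁵ × 19.8 × N²
N² = 3,234.6 / (22.1364 × 10⁻⁵) = 14,612,132
N ≈ √14,612,132 ≈ 3,822.6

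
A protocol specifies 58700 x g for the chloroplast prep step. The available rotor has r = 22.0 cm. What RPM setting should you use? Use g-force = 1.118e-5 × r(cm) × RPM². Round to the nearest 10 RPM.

58,700 = 1.118 × 10⁻⁵ × 22 × N²
N² = 58,700 / (24.596 × 10⁻⁵) = 238,656,692
N ≈ √238,656,692 ≈ 15,448.5

≈ 15450 RPM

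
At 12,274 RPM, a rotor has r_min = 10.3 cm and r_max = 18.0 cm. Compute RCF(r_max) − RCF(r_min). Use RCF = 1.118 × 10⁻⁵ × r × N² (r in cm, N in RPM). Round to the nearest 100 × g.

ΔRCF = 1.118 × 10⁻⁵ × (r_max − r_min) × N² = 1.118 × 10⁻⁵ × 7.7 × 150,651,076 ≈ 12,968.9

13000 g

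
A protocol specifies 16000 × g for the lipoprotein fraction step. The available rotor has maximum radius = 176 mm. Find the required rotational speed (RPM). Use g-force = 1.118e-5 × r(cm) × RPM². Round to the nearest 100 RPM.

r = 176 mm = 17.6 cm
16,000 = 1.118 × 10⁻⁵ × 17.6 × N²
N² = 16,000 / (19.6768 × 10⁻⁵) = 81,314,035
N ≈ √81,314,035 ≈ 9,017.4

N ≈ 9000 RPM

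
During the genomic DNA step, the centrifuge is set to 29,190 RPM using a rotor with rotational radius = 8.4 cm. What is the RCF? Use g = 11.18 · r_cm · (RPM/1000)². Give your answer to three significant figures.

RCF = 11.18 × r × (N/1000)²
RCF = 11.18 × 8.4 × (29.19)² = 11.18 × 8.4 × 852.0561 ≈ 80,018.3 × g

80000 x g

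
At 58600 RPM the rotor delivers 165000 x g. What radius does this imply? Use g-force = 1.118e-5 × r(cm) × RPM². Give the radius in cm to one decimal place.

r ≈ 4.3 cm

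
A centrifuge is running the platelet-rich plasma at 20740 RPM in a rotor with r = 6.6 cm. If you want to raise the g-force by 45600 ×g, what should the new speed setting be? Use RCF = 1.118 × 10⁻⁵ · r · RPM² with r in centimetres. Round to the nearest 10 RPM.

Current RCF = 1.118 × 10⁻⁵ × 6.6 × (20740)² = 1.118 × 10⁻⁵ × 6.6 × 430,147,600 ≈ 31,739.7 × g
Target RCF = 31,739.7 + 45,600 = 77,339.7 × g
N² = 77,339.7 / (7.3788 × 10⁻⁵) = 1,048,133,843
N ≈ √1,048,133,843 ≈ 32,374.9

≈ 32370 RPM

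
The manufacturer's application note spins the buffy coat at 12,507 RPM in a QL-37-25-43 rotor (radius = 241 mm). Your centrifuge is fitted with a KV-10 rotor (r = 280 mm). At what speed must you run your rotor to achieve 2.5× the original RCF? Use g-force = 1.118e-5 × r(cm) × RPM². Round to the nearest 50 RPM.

≈ 18350 RPM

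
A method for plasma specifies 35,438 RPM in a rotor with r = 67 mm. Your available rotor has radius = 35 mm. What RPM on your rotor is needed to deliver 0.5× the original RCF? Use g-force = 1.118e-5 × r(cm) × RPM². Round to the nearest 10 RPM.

≈ 34670 RPM

Original rotor: r = 67 mm = 6.7 cm
RCF = 1.118 × 10⁻⁵ × r × N²
RCF_original = 1.118 × 10⁻⁵ × 6.7 × (35438)² = 1.118 × 10⁻⁵ × 6.7 × 1,255,851,844 ≈ 94,070.8 × g
Target RCF = 0.5 × 94,070.8 ≈ 47,035.4 × g
Your rotor: r = 35 mm = 3.5 cm
47,035.4 = 1.118 × 10⁻⁵ × 3.5 × N²
N² = 47,035.4 / (3.913 × 10⁻⁵) = 1,202,029,134
N ≈ √1,202,029,134 ≈ 34,670.3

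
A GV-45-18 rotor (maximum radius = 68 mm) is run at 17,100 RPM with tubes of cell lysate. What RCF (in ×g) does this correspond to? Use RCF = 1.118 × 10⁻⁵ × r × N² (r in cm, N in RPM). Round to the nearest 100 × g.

≈ 22200 ×g

r = 68 mm = 6.8 cm
RCF = 1.118 × 10⁻⁵ × r × N²
RCF = 1.118 × 10⁻⁵ × 6.8 × (17100)² = 1.118 × 10⁻⁵ × 6.8 × 292,410,000 ≈ 22,230.2 × g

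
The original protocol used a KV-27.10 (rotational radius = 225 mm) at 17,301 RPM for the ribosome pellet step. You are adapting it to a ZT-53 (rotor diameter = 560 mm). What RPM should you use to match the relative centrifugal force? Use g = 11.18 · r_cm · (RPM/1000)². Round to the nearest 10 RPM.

Original rotor: r = 225 mm = 22.5 cm
RCF_original = 11.18 × 22.5 × (17.301)² = 11.18 × 22.5 × 299.324601 ≈ 75,295.1 × g
Your rotor: r = 560 mm / 2 = 280 mm = 28 cm
75,295.1 = 11.18 × 28 × (N/1000)²
(N/1000)² = 75,295.1 / 313.04 = 240.5287
N = 1000 × √240.5287 ≈ 15,509.0

≈ 15510 RPM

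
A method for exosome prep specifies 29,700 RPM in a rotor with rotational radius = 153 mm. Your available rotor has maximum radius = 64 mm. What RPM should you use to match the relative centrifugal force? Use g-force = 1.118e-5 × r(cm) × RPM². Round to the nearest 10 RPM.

Original rotor: r = 153 mm = 15.3 cm
RCF_original = 1.118 × 10⁻⁵ × 15.3 × (29700)² = 1.118 × 10⁻⁵ × 15.3 × 882,090,000 ≈ 150,885 × g
Your rotor: r = 64 mm = 6.4 cm
150,885 = 1.118 × 10⁻⁵ × 6.4 × N²
N² = 150,885 / (7.1552 × 10⁻⁵) = 2,108,746,087
N ≈ √2,108,746,087 ≈ 45,921.1

45920 RPM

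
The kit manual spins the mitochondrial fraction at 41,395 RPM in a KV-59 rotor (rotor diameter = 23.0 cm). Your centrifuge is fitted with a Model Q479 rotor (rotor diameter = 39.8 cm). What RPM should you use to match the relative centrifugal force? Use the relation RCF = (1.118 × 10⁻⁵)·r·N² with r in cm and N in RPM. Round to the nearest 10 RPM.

Original rotor: r = 23.0 / 2 = 11.5 cm
RCF_original = 1.118 × 10⁻⁵ × 11.5 × (41395)² = 1.118 × 10⁻⁵ × 11.5 × 1,713,546,025 ≈ 220,310.6 × g
Your rotor: r = 39.8 / 2 = 19.9 cm
220,310.6 = 1.118 × 10⁻⁵ × 19.9 × N²
N² = 220,310.6 / (22.2482 × 10⁻⁵) = 990,240,109
N ≈ √990,240,109 ≈ 31,468.1

31470 RPM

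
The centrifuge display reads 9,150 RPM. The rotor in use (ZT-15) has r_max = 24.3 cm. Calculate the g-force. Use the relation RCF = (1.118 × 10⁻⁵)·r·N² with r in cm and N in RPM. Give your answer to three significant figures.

≈ 22700 × g

RCF = 1.118 × 10⁻⁵ × r × N²
RCF = 1.118 × 10⁻⁵ × 24.3 × (9150)² = 1.118 × 10⁻⁵ × 24.3 × 83,722,500 ≈ 22,745.2 × g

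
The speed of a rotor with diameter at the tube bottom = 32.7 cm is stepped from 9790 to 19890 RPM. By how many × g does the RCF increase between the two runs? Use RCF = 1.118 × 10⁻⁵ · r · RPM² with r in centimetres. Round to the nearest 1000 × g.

55000 × g

r = 32.7 / 2 = 16.35 cm
RCF₁ = 1.118 × 10⁻⁵ × 16.35 × (9790)² = 1.118 × 10⁻⁵ × 16.35 × 95,844,100 ≈ 17,519.6 × g
RCF₂ = 1.118 × 10⁻⁵ × 16.35 × (19890)² = 1.118 × 10⁻⁵ × 16.35 × 395,612,100 ≈ 72,315.1 × g
Increase = 72,315.1 − 17,519.6 = 54,795.5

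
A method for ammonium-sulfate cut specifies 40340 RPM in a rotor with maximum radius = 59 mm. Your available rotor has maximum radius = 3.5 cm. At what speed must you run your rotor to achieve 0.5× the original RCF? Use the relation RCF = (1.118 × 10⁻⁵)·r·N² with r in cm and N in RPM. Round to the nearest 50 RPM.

37050 RPM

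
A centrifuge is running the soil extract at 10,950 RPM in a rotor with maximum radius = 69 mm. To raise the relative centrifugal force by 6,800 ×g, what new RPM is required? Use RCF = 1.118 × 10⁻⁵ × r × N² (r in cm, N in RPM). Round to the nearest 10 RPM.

14420 RPM

r = 69 mm = 6.9 cm
Current RCF = 1.118 × 10⁻⁵ × 6.9 × (10950)² = 1.118 × 10⁻⁵ × 6.9 × 119,902,500 ≈ 9,249.5 × g
Target RCF = 9,249.5 + 6,800 = 16,049.5 × g
N² = 16,049.5 / (7.7142 × 10⁻⁵) = 208,051,386
N ≈ √208,051,386 ≈ 14,424.0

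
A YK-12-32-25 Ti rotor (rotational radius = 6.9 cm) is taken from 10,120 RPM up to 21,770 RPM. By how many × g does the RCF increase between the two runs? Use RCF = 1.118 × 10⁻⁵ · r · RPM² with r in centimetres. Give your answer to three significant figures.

≈ 28700 × g

RCF₁ = 1.118 × 10⁻⁵ × 6.9 × (10120)² = 1.118 × 10⁻⁵ × 6.9 × 102,414,400 ≈ 7,900.5 × g
RCF₂ = 1.118 × 10⁻⁵ × 6.9 × (21770)² = 1.118 × 10⁻⁵ × 6.9 × 473,932,900 ≈ 36,560.1 × g
Increase = 36,560.1 − 7,900.5 = 28,659.6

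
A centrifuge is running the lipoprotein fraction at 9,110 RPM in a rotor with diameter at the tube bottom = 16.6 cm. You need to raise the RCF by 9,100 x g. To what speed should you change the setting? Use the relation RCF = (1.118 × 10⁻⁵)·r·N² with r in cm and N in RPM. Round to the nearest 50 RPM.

r = 16.6 / 2 = 8.3 cm
Current RCF = 1.118 × 10⁻⁵ × 8.3 × (9110)² = 1.118 × 10⁻⁵ × 8.3 × 82,992,100 ≈ 7,701.2 × g
Target RCF = 7,701.2 + 9,100 = 16,801.2 × g
N² = 16,801.2 / (9.2794 × 10⁻⁵) = 181,059,120
N ≈ √181,059,120 ≈ 13,455.8

N₂ ≈ 13450 RPM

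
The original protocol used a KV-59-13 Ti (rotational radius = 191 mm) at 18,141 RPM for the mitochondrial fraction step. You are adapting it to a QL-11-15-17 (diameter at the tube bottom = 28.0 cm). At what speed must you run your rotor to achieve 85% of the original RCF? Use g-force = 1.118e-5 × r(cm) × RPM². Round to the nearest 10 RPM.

Original rotor: r = 191 mm = 19.1 cm
RCF = 1.118 × 10⁻⁵ × r × N²
RCF_original = 1.118 × 10⁻⁵ × 19.1 × (18141)² = 1.118 × 10⁻⁵ × 19.1 × 329,095,881 ≈ 70,274.5 × g
Target RCF = 0.85 × 70,274.5 ≈ 59,733.3 × g
Your rotor: r = 28.0 / 2 = 14 cm
59,733.3 = 1.118 × 10⁻⁵ × 14 × N²
N² = 59,733.3 / (15.652 × 10⁻⁵) = 381,633,657
N ≈ √381,633,657 ≈ 19,535.4

≈ 19540 RPM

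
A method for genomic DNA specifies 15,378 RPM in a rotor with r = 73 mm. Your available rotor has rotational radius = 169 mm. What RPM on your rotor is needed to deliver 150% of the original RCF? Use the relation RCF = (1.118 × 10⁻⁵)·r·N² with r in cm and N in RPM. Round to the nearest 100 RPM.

≈ 12400 RPM

Original rotor: r = 73 mm = 7.3 cm
RCF_original = 1.118 × 10⁻⁵ × 7.3 × (15378)² = 1.118 × 10⁻⁵ × 7.3 × 236,482,884 ≈ 19,300.3 × g
Target RCF = 1.5 × 19,300.3 ≈ 28,950.4 × g
Your rotor: r = 169 mm = 16.9 cm
28,950.4 = 1.118 × 10⁻⁵ × 16.9 × N²
N² = 28,950.4 / (18.8942 × 10⁻⁵) = 153,223,741
N ≈ √153,223,741 ≈ 12,378.4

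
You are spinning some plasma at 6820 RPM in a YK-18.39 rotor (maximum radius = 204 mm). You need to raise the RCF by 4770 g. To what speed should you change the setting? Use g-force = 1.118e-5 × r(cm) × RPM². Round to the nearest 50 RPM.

8200 RPM

r = 204 mm = 20.4 cm
Current RCF = 1.118 × 10⁻⁵ × 20.4 × (6820)² = 1.118 × 10⁻⁵ × 20.4 × 46,512,400 ≈ 10,608.2 × g
Target RCF = 10,608.2 + 4,770 = 15,378.2 × g
N² = 15,378.2 / (22.8072 × 10⁻⁵) = 67,426,953
N ≈ √67,426,953 ≈ 8,211.4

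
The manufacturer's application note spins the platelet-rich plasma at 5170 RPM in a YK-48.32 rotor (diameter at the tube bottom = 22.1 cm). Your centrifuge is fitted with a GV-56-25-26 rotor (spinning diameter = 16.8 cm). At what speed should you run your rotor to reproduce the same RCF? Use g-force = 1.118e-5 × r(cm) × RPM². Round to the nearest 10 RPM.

Original rotor: r = 22.1 / 2 = 11.05 cm
RCF_original = 1.118 × 10⁻⁵ × 11.05 × (5170)² = 1.118 × 10⁻⁵ × 11.05 × 26,728,900 ≈ 3,302.1 × g
Your rotor: r = 16.8 / 2 = 8.4 cm
3,302.1 = 1.118 × 10⁻⁵ × 8.4 × N²
N² = 3,302.1 / (9.3912 × 10⁻⁵) = 35,161,641
N ≈ √35,161,641 ≈ 5,929.7

≈ 5930 RPM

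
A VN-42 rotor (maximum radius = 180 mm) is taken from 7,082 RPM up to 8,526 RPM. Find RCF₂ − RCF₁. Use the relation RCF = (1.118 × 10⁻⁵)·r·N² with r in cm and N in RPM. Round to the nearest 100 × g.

4500 g

r = 180 mm = 18.0 cm
RCF₁ = 1.118 × 10⁻⁵ × 18 × (7082)² = 1.118 × 10⁻⁵ × 18 × 50,154,724 ≈ 10,093.1 × g
RCF₂ = 1.118 × 10⁻⁵ × 18 × (8526)² = 1.118 × 10⁻⁵ × 18 × 72,692,676 ≈ 14,628.7 × g
Increase = 14,628.7 − 10,093.1 = 4,535.6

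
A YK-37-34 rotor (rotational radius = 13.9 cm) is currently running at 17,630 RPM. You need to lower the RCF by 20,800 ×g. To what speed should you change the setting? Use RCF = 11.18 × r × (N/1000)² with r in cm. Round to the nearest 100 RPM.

13300 RPM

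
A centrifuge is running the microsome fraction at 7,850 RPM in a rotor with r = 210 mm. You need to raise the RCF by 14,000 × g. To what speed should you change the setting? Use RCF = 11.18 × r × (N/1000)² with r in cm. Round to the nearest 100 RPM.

≈ 11000 RPM

r = 210 mm = 21.0 cm
Current RCF = 11.18 × 21 × (7.85)² = 11.18 × 21 × 61.6225 ≈ 14,467.7 × g
Target RCF = 14,467.7 + 14,000 = 28,467.7 × g
(N/1000)² = 28,467.7 / 234.78 = 121.2527
N = 1000 × √121.2527 ≈ 11,011.5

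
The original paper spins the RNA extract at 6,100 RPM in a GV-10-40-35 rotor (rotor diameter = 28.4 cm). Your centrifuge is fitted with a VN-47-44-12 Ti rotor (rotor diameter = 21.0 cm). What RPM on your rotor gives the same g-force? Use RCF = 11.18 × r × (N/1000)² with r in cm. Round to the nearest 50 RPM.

Original rotor: r = 28.4 / 2 = 14.2 cm
RCF_original = 11.18 × 14.2 × (6.1)² = 11.18 × 14.2 × 37.21 ≈ 5,907.3 × g
Your rotor: r = 21.0 / 2 = 10.5 cm
5,907.3 = 11.18 × 10.5 × (N/1000)²
(N/1000)² = 5,907.3 / 117.39 = 50.322
N = 1000 × √50.322 ≈ 7,093.8

≈ 7100 RPM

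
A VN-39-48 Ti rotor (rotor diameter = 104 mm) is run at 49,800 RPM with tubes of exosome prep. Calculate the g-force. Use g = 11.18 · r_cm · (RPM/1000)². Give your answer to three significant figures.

≈ 144000 g

r = 104 mm / 2 = 52 mm = 5.2 cm
RCF = 11.18 × 5.2 × (49.8)² = 11.18 × 5.2 × 2,480.04 ≈ 144,179.6 × g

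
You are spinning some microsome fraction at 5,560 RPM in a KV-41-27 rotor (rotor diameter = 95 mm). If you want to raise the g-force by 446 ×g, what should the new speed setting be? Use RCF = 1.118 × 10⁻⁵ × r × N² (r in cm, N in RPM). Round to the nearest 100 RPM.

≈ 6300 RPM

r = 95 mm / 2 = 47.5 mm = 4.75 cm
Current RCF = 1.118 × 10⁻⁵ × 4.75 × (5560)² = 1.118 × 10⁻⁵ × 4.75 × 30,913,600 ≈ 1,641.7 × g
Target RCF = 1,641.7 + 446 = 2,087.7 × g
N² = 2,087.7 / (5.3105 × 10⁻⁵) = 39,312,682
N ≈ √39,312,682 ≈ 6,270.0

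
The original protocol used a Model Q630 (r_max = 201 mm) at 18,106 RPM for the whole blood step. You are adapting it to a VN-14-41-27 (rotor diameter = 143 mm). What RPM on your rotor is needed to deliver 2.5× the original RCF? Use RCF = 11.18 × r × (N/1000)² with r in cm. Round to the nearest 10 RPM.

Original rotor: r = 201 mm = 20.1 cm
RCF_original = 11.18 × 20.1 × (18.106)² = 11.18 × 20.1 × 327.827236 ≈ 73,668.7 × g
Target RCF = 2.5 × 73,668.7 ≈ 184,171.8 × g
Your rotor: r = 143 mm / 2 = 71.5 mm = 7.15 cm
184,171.8 = 11.18 × 7.15 × (N/1000)²
(N/1000)² = 184,171.8 / 79.937 = 2303.962
N = 1000 × √2303.962 ≈ 47,999.6

48000 RPM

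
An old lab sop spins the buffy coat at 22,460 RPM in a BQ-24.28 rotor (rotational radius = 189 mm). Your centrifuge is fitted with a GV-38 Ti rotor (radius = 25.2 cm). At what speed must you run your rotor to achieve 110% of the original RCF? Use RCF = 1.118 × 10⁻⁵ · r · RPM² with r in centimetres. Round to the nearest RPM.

≈ 20400 RPM

Original rotor: r = 189 mm = 18.9 cm
RCF = 1.118 × 10⁻⁵ × r × N²
RCF_original = 1.118 × 10⁻⁵ × 18.9 × (22460)² = 1.118 × 10⁻⁵ × 18.9 × 504,451,600 ≈ 106,591.6 × g
Target RCF = 1.1 × 106,591.6 ≈ 117,250.8 × g
117,250.8 = 1.118 × 10⁻⁵ × 25.2 × N²
N² = 117,250.8 / (28.1736 × 10⁻⁵) = 416,172,587
N ≈ √416,172,587 ≈ 20,400.3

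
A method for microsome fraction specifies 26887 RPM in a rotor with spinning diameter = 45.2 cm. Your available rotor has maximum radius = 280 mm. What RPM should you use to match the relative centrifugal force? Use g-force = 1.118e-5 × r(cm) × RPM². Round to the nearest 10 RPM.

24160 RPM

Original rotor: r = 45.2 / 2 = 22.6 cm
RCF = 1.118 × 10⁻⁵ × r × N²
RCF_original = 1.118 × 10⁻⁵ × 22.6 × (26887)² = 1.118 × 10⁻⁵ × 22.6 × 722,910,769 ≈ 182,656.4 × g
Your rotor: r = 280 mm = 28.0 cm
182,656.4 = 1.118 × 10⁻⁵ × 28 × N²
N² = 182,656.4 / (31.304 × 10⁻⁵) = 583,492,205
N ≈ √583,492,205 ≈ 24,155.6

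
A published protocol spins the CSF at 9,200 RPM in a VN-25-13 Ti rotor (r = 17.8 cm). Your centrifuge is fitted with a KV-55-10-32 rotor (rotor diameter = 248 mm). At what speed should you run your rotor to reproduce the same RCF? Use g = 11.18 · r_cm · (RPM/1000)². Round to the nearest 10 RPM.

11020 RPM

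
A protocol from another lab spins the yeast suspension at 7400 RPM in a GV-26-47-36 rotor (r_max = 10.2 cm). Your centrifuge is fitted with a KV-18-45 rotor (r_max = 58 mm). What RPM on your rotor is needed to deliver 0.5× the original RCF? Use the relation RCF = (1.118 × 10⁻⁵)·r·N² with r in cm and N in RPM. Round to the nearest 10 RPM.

RCF = 1.118 × 10⁻⁵ × r × N²
RCF_original = 1.118 × 10⁻⁵ × 10.2 × (7400)² = 1.118 × 10⁻⁵ × 10.2 × 54,760,000 ≈ 6,244.6 × g
Target RCF = 0.5 × 6,244.6 ≈ 3,122.3 × g
Your rotor: r = 58 mm = 5.8 cm
3,122.3 = 1.118 × 10⁻⁵ × 5.8 × N²
N² = 3,122.3 / (6.4844 × 10⁻⁵) = 48,150,947
N ≈ √48,150,947 ≈ 6,939.1

6940 RPM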